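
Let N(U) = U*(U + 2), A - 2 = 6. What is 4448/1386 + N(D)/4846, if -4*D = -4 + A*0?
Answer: 10779583/3358278 ≈ 3.2099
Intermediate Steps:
A = 8 (A = 2 + 6 = 8)
D = 1 (D = -(-4 + 8*0)/4 = -(-4 + 0)/4 = -1/4*(-4) = 1)
N(U) = U*(2 + U)
4448/1386 + N(D)/4846 = 4448/1386 + (1*(2 + 1))/4846 = 4448*(1/1386) + (1*3)*(1/4846) = 2224/693 + 3*(1/4846) = 2224/693 + 3/4846 = 10779583/3358278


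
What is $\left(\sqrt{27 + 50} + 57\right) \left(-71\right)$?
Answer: $-4047 - 71 \sqrt{77} \approx -4670.0$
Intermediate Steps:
$\left(\sqrt{27 + 50} + 57\right) \left(-71\right) = \left(\sqrt{77} + 57\right) \left(-71\right) = \left(57 + \sqrt{77}\right) \left(-71\right) = -4047 - 71 \sqrt{77}$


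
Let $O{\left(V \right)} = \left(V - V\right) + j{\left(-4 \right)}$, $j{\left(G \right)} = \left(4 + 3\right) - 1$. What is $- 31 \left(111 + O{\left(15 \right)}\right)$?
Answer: $-3627$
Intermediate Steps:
$j{\left(G \right)} = 6$ ($j{\left(G \right)} = 7 - 1 = 6$)
$O{\left(V \right)} = 6$ ($O{\left(V \right)} = \left(V - V\right) + 6 = 0 + 6 = 6$)
$- 31 \left(111 + O{\left(15 \right)}\right) = - 31 \left(111 + 6\right) = \left(-31\right) 117 = -3627$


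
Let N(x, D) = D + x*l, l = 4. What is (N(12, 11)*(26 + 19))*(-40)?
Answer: -106200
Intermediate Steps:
N(x, D) = D + 4*x (N(x, D) = D + x*4 = D + 4*x)
(N(12, 11)*(26 + 19))*(-40) = ((11 + 4*12)*(26 + 19))*(-40) = ((11 + 48)*45)*(-40) = (59*45)*(-40) = 2655*(-40) = -106200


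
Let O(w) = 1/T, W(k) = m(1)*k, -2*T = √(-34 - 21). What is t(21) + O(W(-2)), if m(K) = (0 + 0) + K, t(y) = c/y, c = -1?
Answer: -1/21 + 2*I*√55/55 ≈ -0.047619 + 0.26968*I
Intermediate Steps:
t(y) = -1/y
m(K) = K (m(K) = 0 + K = K)
T = -I*√55/2 (T = -√(-34 - 21)/2 = -I*√55/2 ≈ -3.7081*I)
W(k) = k (W(k) = 1*k = k)
O(w) = 2*I*√55/55 (O(w) = 1/(-I*√55/2) = 2*I*√55/55)
t(21) + O(W(-2)) = -1/21 + 2*I*√55/55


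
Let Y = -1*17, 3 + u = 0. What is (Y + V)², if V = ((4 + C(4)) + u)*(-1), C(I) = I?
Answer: 484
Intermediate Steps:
u = -3 (u = -3 + 0 = -3)
Y = -17
V = -5 (V = ((4 + 4) - 3)*(-1) = (8 - 3)*(-1) = 5*(-1) = -5)
(Y + V)² = (-17 - 5)² = (-22)² = 484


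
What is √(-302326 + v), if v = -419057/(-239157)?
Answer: 55*I*√635142664265/79719 ≈ 549.84*I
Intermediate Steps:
v = 419057/239157 (v = -419057*(-1/239157) = 419057/239157 ≈ 1.7522)
√(-302326 + v) = √(-302326 + 419057/239157) = √(-72302960125/239157) = 55*I*√635142664265/79719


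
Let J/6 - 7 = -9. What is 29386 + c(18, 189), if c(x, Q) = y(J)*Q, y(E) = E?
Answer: 27118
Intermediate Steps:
J = -12 (J = 42 + 6*(-9) = 42 - 54 = -12)
c(x, Q) = -12*Q
29386 + c(18, 189) = 29386 - 12*189 = 29386 - 2268 = 27118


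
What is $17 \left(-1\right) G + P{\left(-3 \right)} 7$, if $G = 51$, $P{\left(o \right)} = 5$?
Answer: $-832$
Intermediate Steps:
$17 \left(-1\right) G + P{\left(-3 \right)} 7 = 17 \left(-1\right) 51 + 5 \cdot 7 = \left(-17\right) 51 + 35 = -867 + 35 = -832$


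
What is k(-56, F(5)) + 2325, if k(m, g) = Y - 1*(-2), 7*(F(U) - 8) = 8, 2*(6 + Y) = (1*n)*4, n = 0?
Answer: 2321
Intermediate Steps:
Y = -6 (Y = -6 + ((1*0)*4)/2 = -6 + (0*4)/2 = -6 + (1/2)*0 = -6 + 0 = -6)
F(U) = 64/7 (F(U) = 8 + (1/7)*8 = 8 + 8/7 = 64/7)
k(m, g) = -4 (k(m, g) = -6 - 1*(-2) = -6 + 2 = -4)
k(-56, F(5)) + 2325 = -4 + 2325 = 2321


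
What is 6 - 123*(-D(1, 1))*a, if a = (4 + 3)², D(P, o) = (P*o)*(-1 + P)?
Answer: 6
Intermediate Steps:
D(P, o) = P*o*(-1 + P)
a = 49 (a = 7² = 49)
6 - 123*(-D(1, 1))*a = 6 - 123*(-(-1 + 1))*49 = 6 - 123*(-0)*49 = 6 - 123*(-1*0)*49 = 6 - 0*49 = 6 - 123*0 = 6 + 0 = 6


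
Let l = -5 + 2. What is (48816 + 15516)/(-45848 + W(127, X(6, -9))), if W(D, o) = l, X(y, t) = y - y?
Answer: -64332/45851 ≈ -1.4031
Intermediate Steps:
l = -3
X(y, t) = 0
W(D, o) = -3
(48816 + 15516)/(-45848 + W(127, X(6, -9))) = (48816 + 15516)/(-45848 - 3) = 64332/(-45851) = 64332*(-1/45851) = -64332/45851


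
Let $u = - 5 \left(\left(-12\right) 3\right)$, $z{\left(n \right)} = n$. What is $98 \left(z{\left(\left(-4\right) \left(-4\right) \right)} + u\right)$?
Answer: $19208$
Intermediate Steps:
$u = 180$ ($u = \left(-5\right) \left(-36\right) = 180$)
$98 \left(z{\left(\left(-4\right) \left(-4\right) \right)} + u\right) = 98 \left(\left(-4\right) \left(-4\right) + 180\right) = 98 \left(16 + 180\right) = 98 \cdot 196 = 19208$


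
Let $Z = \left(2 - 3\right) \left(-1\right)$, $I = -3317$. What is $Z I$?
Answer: $-3317$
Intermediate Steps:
$Z = 1$ ($Z = \left(-1\right) \left(-1\right) = 1$)
$Z I = 1 \left(-3317\right) = -3317$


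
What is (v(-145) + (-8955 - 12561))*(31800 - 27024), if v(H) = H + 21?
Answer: -103352640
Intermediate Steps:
v(H) = 21 + H
(v(-145) + (-8955 - 12561))*(31800 - 27024) = ((21 - 145) + (-8955 - 12561))*(31800 - 27024) = (-124 - 21516)*4776 = -21640*4776 = -103352640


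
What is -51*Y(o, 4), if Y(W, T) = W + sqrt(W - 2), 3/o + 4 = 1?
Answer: 51 - 51*I*sqrt(3) ≈ 51.0 - 88.335*I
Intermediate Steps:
o = -1 (o = 3/(-4 + 1) = 3/(-3) = 3*(-1/3) = -1)
Y(W, T) = W + sqrt(-2 + W)
-51*Y(o, 4) = -51*(-1 + sqrt(-2 - 1)) = -51*(-1 + sqrt(-3)) = -51*(-1 + I*sqrt(3)) = 51 - 51*I*sqrt(3)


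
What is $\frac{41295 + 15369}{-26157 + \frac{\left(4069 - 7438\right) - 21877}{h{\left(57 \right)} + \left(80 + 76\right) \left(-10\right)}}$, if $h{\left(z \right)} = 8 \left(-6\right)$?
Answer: $- \frac{45557856}{21017605} \approx -2.1676$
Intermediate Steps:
$h{\left(z \right)} = -48$
$\frac{41295 + 15369}{-26157 + \frac{\left(4069 - 7438\right) - 21877}{h{\left(57 \right)} + \left(80 + 76\right) \left(-10\right)}} = \frac{41295 + 15369}{-26157 + \frac{\left(4069 - 7438\right) - 21877}{-48 + \left(80 + 76\right) \left(-10\right)}} = \frac{56664}{-26157 + \frac{\left(4069 - 7438\right) - 21877}{-48 + 156 \left(-10\right)}} = \frac{56664}{-26157 + \frac{\left(4069 - 7438\right) - 21877}{-48 - 1560}} = \frac{56664}{-26157 + \frac{-3369 - 21877}{-1608}} = \frac{56664}{-26157 - - \frac{12623}{804}} = \frac{56664}{-26157 + \frac{12623}{804}} = \frac{56664}{- \frac{21017605}{804}} = 56664 \left(- \frac{804}{21017605}\right) = - \frac{45557856}{21017605}$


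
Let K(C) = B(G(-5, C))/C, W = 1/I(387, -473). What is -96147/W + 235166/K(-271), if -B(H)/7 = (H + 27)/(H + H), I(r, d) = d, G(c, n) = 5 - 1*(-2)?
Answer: 836848013/17 ≈ 4.9226e+7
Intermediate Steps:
G(c, n) = 7 (G(c, n) = 5 + 2 = 7)
B(H) = -7*(27 + H)/(2*H) (B(H) = -7*(H + 27)/(H + H) = -7*(27 + H)/(2*H))
W = -1/473 (W = 1/(-473) = -1/473 ≈ -0.0021142)
K(C) = -17/C (K(C) = ((7/2)*(-27 - 1*7)/7)/C = ((7/2)*(⅐)*(-27 - 7))/C = ((7/2)*(⅐)*(-34))/C = -17/C)
-96147/W + 235166/K(-271) = -96147/(-1/473) + 235166/((-17/(-271))) = -96147*(-473) + 235166/((-17*(-1/271))) = 45477531 + 235166/(17/271) = 45477531 + 235166*(271/17) = 45477531 + 63729986/17 = 836848013/17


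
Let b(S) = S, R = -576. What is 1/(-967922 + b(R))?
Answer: -1/968498 ≈ -1.0325e-6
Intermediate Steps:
1/(-967922 + b(R)) = 1/(-967922 - 576) = 1/(-968498) = -1/968498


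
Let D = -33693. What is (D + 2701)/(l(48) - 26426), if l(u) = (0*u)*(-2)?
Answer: 15496/13213 ≈ 1.1728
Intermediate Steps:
l(u) = 0 (l(u) = 0*(-2) = 0)
(D + 2701)/(l(48) - 26426) = (-33693 + 2701)/(0 - 26426) = -30992/(-26426) = -30992*(-1/26426) = 15496/13213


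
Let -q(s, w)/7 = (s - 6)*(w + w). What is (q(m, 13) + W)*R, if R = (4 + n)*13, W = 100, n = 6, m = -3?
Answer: 225940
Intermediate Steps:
q(s, w) = -14*w*(-6 + s) (q(s, w) = -7*(s - 6)*(w + w) = -7*(-6 + s)*2*w = -14*w*(-6 + s))
R = 130 (R = (4 + 6)*13 = 10*13 = 130)
(q(m, 13) + W)*R = (14*13*(6 - 1*(-3)) + 100)*130 = (14*13*(6 + 3) + 100)*130 = (14*13*9 + 100)*130 = (1638 + 100)*130 = 1738*130 = 225940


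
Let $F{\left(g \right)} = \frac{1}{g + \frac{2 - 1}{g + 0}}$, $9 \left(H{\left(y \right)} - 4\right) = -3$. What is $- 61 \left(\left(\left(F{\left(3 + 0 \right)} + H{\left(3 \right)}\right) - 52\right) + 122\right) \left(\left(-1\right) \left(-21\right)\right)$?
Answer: $- \frac{947513}{10} \approx -94751.0$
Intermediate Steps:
$H{\left(y \right)} = \frac{11}{3}$ ($H{\left(y \right)} = 4 + \frac{1}{9} \left(-3\right) = 4 - \frac{1}{3} = \frac{11}{3}$)
$F{\left(g \right)} = \frac{1}{g + \frac{1}{g}}$ ($F{\left(g \right)} = \frac{1}{g + 1 \frac{1}{g}} = \frac{1}{g + \frac{1}{g}}$)
$- 61 \left(\left(\left(F{\left(3 + 0 \right)} + H{\left(3 \right)}\right) - 52\right) + 122\right) \left(\left(-1\right) \left(-21\right)\right) = - 61 \left(\left(\left(\frac{3 + 0}{1 + \left(3 + 0\right)^{2}} + \frac{11}{3}\right) - 52\right) + 122\right) \left(\left(-1\right) \left(-21\right)\right) = - 61 \left(\left(\left(\frac{3}{1 + 3^{2}} + \frac{11}{3}\right) - 52\right) + 122\right) 21 = - 61 \left(\left(\left(\frac{3}{1 + 9} + \frac{11}{3}\right) - 52\right) + 122\right) 21 = - 61 \left(\left(\left(\frac{3}{10} + \frac{11}{3}\right) - 52\right) + 122\right) 21 = - 61 \left(\left(\frac{119}{30} - 52\right) + 122\right) 21 = - 61 \left(- \frac{1441}{30} + 122\right) 21 = \left(-61\right) \frac{2219}{30} \cdot 21 = \left(- \frac{135359}{30}\right) 21 = - \frac{947513}{10}$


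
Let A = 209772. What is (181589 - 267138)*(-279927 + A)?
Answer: 6001690095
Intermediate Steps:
(181589 - 267138)*(-279927 + A) = (181589 - 267138)*(-279927 + 209772) = -85549*(-70155) = 6001690095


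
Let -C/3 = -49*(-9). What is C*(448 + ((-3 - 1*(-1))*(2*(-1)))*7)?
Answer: -629748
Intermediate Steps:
C = -1323 (C = -(-147)*(-9) = -3*441 = -1323)
C*(448 + ((-3 - 1*(-1))*(2*(-1)))*7) = -1323*(448 + ((-3 - 1*(-1))*(2*(-1)))*7) = -1323*(448 + ((-3 + 1)*(-2))*7) = -1323*(448 - 2*(-2)*7) = -1323*(448 + 4*7) = -1323*(448 + 28) = -1323*476 = -629748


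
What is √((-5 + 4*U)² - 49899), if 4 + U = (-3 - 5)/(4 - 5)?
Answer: I*√49778 ≈ 223.11*I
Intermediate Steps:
U = 4 (U = -4 + (-3 - 5)/(4 - 5) = -4 - 8/(-1) = -4 - 8*(-1) = -4 + 8 = 4)
√((-5 + 4*U)² - 49899) = √((-5 + 4*4)² - 49899) = √((-5 + 16)² - 49899) = √(11² - 49899) = √(121 - 49899) = √(-49778) = I*√49778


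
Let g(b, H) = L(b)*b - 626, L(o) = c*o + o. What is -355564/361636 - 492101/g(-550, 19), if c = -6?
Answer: -8182993087/12436382594 ≈ -0.65799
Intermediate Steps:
L(o) = -5*o (L(o) = -6*o + o = -5*o)
g(b, H) = -626 - 5*b² (g(b, H) = (-5*b)*b - 626 = -5*b² - 626 = -626 - 5*b²)
-355564/361636 - 492101/g(-550, 19) = -355564/361636 - 492101/(-626 - 5*(-550)²) = -355564*1/361636 - 492101/(-626 - 5*302500) = -8081/8219 - 492101/(-626 - 1512500) = -8081/8219 - 492101/(-1513126) = -8081/8219 - 492101*(-1/1513126) = -8081/8219 + 492101/1513126 = -8182993087/12436382594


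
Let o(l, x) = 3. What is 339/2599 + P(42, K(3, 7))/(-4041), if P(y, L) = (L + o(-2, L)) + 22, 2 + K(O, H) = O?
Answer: 11525/92943 ≈ 0.12400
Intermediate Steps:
K(O, H) = -2 + O
P(y, L) = 25 + L (P(y, L) = (L + 3) + 22 = (3 + L) + 22 = 25 + L)
339/2599 + P(42, K(3, 7))/(-4041) = 339/2599 + (25 + (-2 + 3))/(-4041) = 339*(1/2599) + (25 + 1)*(-1/4041) = 3/23 + 26*(-1/4041) = 3/23 - 26/4041 = 11525/92943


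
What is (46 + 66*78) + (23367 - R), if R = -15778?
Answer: 44339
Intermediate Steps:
(46 + 66*78) + (23367 - R) = (46 + 66*78) + (23367 - 1*(-15778)) = (46 + 5148) + (23367 + 15778) = 5194 + 39145 = 44339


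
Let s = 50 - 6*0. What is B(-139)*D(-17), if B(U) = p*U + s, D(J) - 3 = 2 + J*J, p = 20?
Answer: -802620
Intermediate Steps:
D(J) = 5 + J² (D(J) = 3 + (2 + J*J) = 3 + (2 + J²) = 5 + J²)
s = 50 (s = 50 + 0 = 50)
B(U) = 50 + 20*U (B(U) = 20*U + 50 = 50 + 20*U)
B(-139)*D(-17) = (50 + 20*(-139))*(5 + (-17)²) = (50 - 2780)*(5 + 289) = -2730*294 = -802620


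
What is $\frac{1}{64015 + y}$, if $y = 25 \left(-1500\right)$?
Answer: $\frac{1}{26515} \approx 3.7714 \cdot 10^{-5}$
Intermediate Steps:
$y = -37500$
$\frac{1}{64015 + y} = \frac{1}{64015 - 37500} = \frac{1}{26515}$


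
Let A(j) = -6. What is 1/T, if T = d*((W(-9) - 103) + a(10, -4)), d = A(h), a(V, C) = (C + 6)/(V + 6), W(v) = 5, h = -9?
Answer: 4/2349 ≈ 0.0017029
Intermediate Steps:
a(V, C) = (6 + C)/(6 + V)
d = -6
T = 2349/4 (T = -6*((5 - 103) + (6 - 4)/(6 + 10)) = -6*(-98 + 2/16) = -6*(-98 + (1/16)*2) = -6*(-98 + ⅛) = -6*(-783/8) = 2349/4 ≈ 587.25)
1/T = 1/(2349/4) = 4/2349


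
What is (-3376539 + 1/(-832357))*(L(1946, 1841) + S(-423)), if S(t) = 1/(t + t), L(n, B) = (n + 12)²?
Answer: -4557714832562624288716/352087011 ≈ -1.2945e+13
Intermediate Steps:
L(n, B) = (12 + n)²
S(t) = 1/(2*t)
(-3376539 + 1/(-832357))*(L(1946, 1841) + S(-423)) = (-3376539 + 1/(-832357))*((12 + 1946)² + (½)/(-423)) = (-3376539 - 1/832357)*(1958² + (½)*(-1/423)) = -2810485872424*(3833764 - 1/846)/832357 = -2810485872424/832357*3243364343/846 = -4557714832562624288716/352087011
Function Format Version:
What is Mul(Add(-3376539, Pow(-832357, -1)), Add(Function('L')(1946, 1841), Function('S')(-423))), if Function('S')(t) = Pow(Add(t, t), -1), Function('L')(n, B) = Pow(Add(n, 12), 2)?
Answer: Rational(-4557714832562624288716, 352087011) ≈ -1.2945e+13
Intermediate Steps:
Function('L')(n, B) = Pow(Add(12, n), 2)
Function('S')(t) = Mul(Rational(1, 2), Pow(t, -1)) (Function('S')(t) = Pow(Mul(2, t), -1) = Mul(Rational(1, 2), Pow(t, -1)))
Mul(Add(-3376539, Pow(-832357, -1)), Add(Function('L')(1946, 1841), Function('S')(-423))) = Mul(Add(-3376539, Pow(-832357, -1)), Add(Pow(Add(12, 1946), 2), Mul(Rational(1, 2), Pow(-423, -1)))) = Mul(Add(-3376539, Rational(-1, 832357)), Add(Pow(1958, 2), Mul(Rational(1, 2), Rational(-1, 423)))) = Mul(Rational(-2810485872424, 832357), Add(3833764, Rational(-1, 846))) = Mul(Rational(-2810485872424, 832357), Rational(3243364343, 846)) = Rational(-4557714832562624288716, 352087011)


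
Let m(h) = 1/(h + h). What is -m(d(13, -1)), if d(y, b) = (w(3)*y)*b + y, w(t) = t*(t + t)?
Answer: 1/442 ≈ 0.0022624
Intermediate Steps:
w(t) = 2*t² (w(t) = t*(2*t) = 2*t²)
d(y, b) = y + 18*b*y (d(y, b) = ((2*3²)*y)*b + y = ((2*9)*y)*b + y = (18*y)*b + y = 18*b*y + y = y + 18*b*y)
m(h) = 1/(2*h)
-m(d(13, -1)) = -1/(2*(13*(1 + 18*(-1)))) = -1/(2*(13*(1 - 18))) = -1/(2*(13*(-17))) = -1/(2*(-221)) = -(-1)/(2*221) = -1*(-1/442) = 1/442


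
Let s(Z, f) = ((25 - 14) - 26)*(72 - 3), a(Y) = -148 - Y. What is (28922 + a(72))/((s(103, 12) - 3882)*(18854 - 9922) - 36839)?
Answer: -28702/43955483 ≈ -0.00065298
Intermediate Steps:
s(Z, f) = -1035 (s(Z, f) = (11 - 26)*69 = -15*69 = -1035)
(28922 + a(72))/((s(103, 12) - 3882)*(18854 - 9922) - 36839) = (28922 + (-148 - 1*72))/((-1035 - 3882)*(18854 - 9922) - 36839) = (28922 + (-148 - 72))/(-4917*8932 - 36839) = (28922 - 220)/(-43918644 - 36839) = 28702/(-43955483) = 28702*(-1/43955483) = -28702/43955483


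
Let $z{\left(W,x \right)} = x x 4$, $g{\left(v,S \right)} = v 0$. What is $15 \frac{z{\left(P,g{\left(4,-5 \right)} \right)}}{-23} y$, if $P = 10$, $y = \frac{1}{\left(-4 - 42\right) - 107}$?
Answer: $0$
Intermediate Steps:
$g{\left(v,S \right)} = 0$
$y = - \frac{1}{153}$ ($y = \frac{1}{\left(-4 - 42\right) - 107} = \frac{1}{-46 - 107} = \frac{1}{-153} = - \frac{1}{153} \approx -0.0065359$)
$z{\left(W,x \right)} = 4 x^{2}$ ($z{\left(W,x \right)} = x^{2} \cdot 4 = 4 x^{2}$)
$15 \frac{z{\left(P,g{\left(4,-5 \right)} \right)}}{-23} y = 15 \frac{4 \cdot 0^{2}}{-23} \left(- \frac{1}{153}\right) = 15 \cdot 4 \cdot 0 \left(- \frac{1}{23}\right) \left(- \frac{1}{153}\right) = 15 \cdot 0 \left(- \frac{1}{23}\right) \left(- \frac{1}{153}\right) = 15 \cdot 0 \left(- \frac{1}{153}\right) = 0 \left(- \frac{1}{153}\right) = 0$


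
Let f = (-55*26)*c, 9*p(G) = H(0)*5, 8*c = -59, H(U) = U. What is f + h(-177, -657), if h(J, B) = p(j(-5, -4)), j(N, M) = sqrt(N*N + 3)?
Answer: 42185/4 ≈ 10546.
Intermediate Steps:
c = -59/8 (c = (1/8)*(-59) = -59/8 ≈ -7.3750)
j(N, M) = sqrt(3 + N**2) (j(N, M) = sqrt(N**2 + 3) = sqrt(3 + N**2))
p(G) = 0 (p(G) = (0*5)/9 = (1/9)*0 = 0)
h(J, B) = 0
f = 42185/4 (f = -55*26*(-59/8) = -1430*(-59/8) = 42185/4 ≈ 10546.)
f + h(-177, -657) = 42185/4 + 0 = 42185/4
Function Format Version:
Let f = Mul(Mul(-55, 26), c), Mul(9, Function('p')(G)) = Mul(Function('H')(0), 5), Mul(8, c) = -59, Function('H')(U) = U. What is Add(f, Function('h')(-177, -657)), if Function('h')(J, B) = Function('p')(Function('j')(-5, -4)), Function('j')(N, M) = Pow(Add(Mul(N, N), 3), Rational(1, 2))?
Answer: Rational(42185, 4) ≈ 10546.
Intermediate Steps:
c = Rational(-59, 8) (c = Mul(Rational(1, 8), -59) = Rational(-59, 8) ≈ -7.3750)
Function('j')(N, M) = Pow(Add(3, Pow(N, 2)), Rational(1, 2)) (Function('j')(N, M) = Pow(Add(Pow(N, 2), 3), Rational(1, 2)) = Pow(Add(3, Pow(N, 2)), Rational(1, 2)))
Function('p')(G) = 0 (Function('p')(G) = Mul(Rational(1, 9), Mul(0, 5)) = Mul(Rational(1, 9), 0) = 0)
Function('h')(J, B) = 0
f = Rational(42185, 4) (f = Mul(Mul(-55, 26), Rational(-59, 8)) = Mul(-1430, Rational(-59, 8)) = Rational(42185, 4) ≈ 10546.)
Add(f, Function('h')(-177, -657)) = Add(Rational(42185, 4), 0) = Rational(42185, 4)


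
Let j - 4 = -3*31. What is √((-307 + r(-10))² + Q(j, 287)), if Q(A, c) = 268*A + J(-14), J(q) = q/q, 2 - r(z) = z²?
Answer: √140174 ≈ 374.40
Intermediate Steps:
r(z) = 2 - z²
j = -89 (j = 4 - 3*31 = 4 - 93 = -89)
J(q) = 1
Q(A, c) = 1 + 268*A (Q(A, c) = 268*A + 1 = 1 + 268*A)
√((-307 + r(-10))² + Q(j, 287)) = √((-307 + (2 - 1*(-10)²))² + (1 + 268*(-89))) = √((-307 + (2 - 1*100))² + (1 - 23852)) = √((-307 + (2 - 100))² - 23851) = √((-307 - 98)² - 23851) = √((-405)² - 23851) = √(164025 - 23851) = √140174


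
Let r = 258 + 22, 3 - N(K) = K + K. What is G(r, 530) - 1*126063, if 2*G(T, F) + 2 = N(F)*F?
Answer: -406169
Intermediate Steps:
N(K) = 3 - 2*K (N(K) = 3 - (K + K) = 3 - 2*K)
r = 280
G(T, F) = -1 + F*(3 - 2*F)/2 (G(T, F) = -1 + ((3 - 2*F)*F)/2 = -1 + (F*(3 - 2*F))/2 = -1 + F*(3 - 2*F)/2)
G(r, 530) - 1*126063 = (-1 - 1*530² + (3/2)*530) - 1*126063 = (-1 - 1*280900 + 795) - 126063 = (-1 - 280900 + 795) - 126063 = -280106 - 126063 = -406169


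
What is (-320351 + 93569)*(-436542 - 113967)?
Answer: 124845532038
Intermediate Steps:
(-320351 + 93569)*(-436542 - 113967) = -226782*(-550509) = 124845532038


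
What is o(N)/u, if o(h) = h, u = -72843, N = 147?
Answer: -49/24281 ≈ -0.0020180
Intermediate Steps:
o(N)/u = 147/(-72843) = 147*(-1/72843) = -49/24281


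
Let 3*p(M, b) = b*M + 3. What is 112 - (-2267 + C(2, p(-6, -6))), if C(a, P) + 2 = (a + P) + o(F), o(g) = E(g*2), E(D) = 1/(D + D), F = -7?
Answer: 66249/28 ≈ 2366.0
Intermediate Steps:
p(M, b) = 1 + M*b/3 (p(M, b) = (b*M + 3)/3 = (M*b + 3)/3 = (3 + M*b)/3 = 1 + M*b/3)
E(D) = 1/(2*D)
o(g) = 1/(4*g) (o(g) = 1/(2*((g*2))) = 1/(2*((2*g))) = (1/(2*g))/2 = 1/(4*g))
C(a, P) = -57/28 + P + a (C(a, P) = -2 + ((a + P) + (1/4)/(-7)) = -2 + ((P + a) + (1/4)*(-1/7)) = -2 + ((P + a) - 1/28) = -2 + (-1/28 + P + a) = -57/28 + P + a)
112 - (-2267 + C(2, p(-6, -6))) = 112 - (-2267 + (-57/28 + (1 + (1/3)*(-6)*(-6)) + 2)) = 112 - (-2267 + (-57/28 + (1 + 12) + 2)) = 112 - (-2267 + (-57/28 + 13 + 2)) = 112 - (-2267 + 363/28) = 112 - 1*(-63113/28) = 112 + 63113/28 = 66249/28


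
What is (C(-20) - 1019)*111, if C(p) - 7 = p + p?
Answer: -116772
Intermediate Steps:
C(p) = 7 + 2*p (C(p) = 7 + (p + p) = 7 + 2*p)
(C(-20) - 1019)*111 = ((7 + 2*(-20)) - 1019)*111 = ((7 - 40) - 1019)*111 = (-33 - 1019)*111 = -1052*111 = -116772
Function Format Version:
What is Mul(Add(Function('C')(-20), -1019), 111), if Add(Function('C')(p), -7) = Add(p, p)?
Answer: -116772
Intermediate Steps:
Function('C')(p) = Add(7, Mul(2, p)) (Function('C')(p) = Add(7, Add(p, p)) = Add(7, Mul(2, p)))
Mul(Add(Function('C')(-20), -1019), 111) = Mul(Add(Add(7, Mul(2, -20)), -1019), 111) = Mul(Add(Add(7, -40), -1019), 111) = Mul(Add(-33, -1019), 111) = Mul(-1052, 111) = -116772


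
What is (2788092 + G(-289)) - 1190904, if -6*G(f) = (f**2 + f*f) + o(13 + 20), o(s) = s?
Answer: 9416053/6 ≈ 1.5693e+6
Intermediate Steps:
G(f) = -11/2 - f**2/3 (G(f) = -((f**2 + f*f) + (13 + 20))/6 = -((f**2 + f**2) + 33)/6 = -(2*f**2 + 33)/6 = -(33 + 2*f**2)/6 = -11/2 - f**2/3)
(2788092 + G(-289)) - 1190904 = (2788092 + (-11/2 - 1/3*(-289)**2)) - 1190904 = (2788092 + (-11/2 - 1/3*83521)) - 1190904 = (2788092 + (-11/2 - 83521/3)) - 1190904 = (2788092 - 167075/6) - 1190904 = 16561477/6 - 1190904 = 9416053/6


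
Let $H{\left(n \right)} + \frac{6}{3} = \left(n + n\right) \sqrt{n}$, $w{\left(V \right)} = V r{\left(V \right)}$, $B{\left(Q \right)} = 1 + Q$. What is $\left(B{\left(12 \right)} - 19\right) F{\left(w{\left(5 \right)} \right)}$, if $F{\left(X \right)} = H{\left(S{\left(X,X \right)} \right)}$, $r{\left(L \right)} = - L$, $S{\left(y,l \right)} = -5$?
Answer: $12 + 60 i \sqrt{5} \approx 12.0 + 134.16 i$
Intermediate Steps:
$w{\left(V \right)} = - V^{2}$ ($w{\left(V \right)} = V \left(- V\right) = - V^{2}$)
$H{\left(n \right)} = -2 + 2 n^{\frac{3}{2}}$ ($H{\left(n \right)} = -2 + \left(n + n\right) \sqrt{n} = -2 + 2 n \sqrt{n} = -2 + 2 n^{\frac{3}{2}}$)
$F{\left(X \right)} = -2 - 10 i \sqrt{5}$ ($F{\left(X \right)} = -2 + 2 \left(-5\right)^{\frac{3}{2}} = -2 + 2 \left(- 5 i \sqrt{5}\right) = -2 - 10 i \sqrt{5}$)
$\left(B{\left(12 \right)} - 19\right) F{\left(w{\left(5 \right)} \right)} = \left(\left(1 + 12\right) - 19\right) \left(-2 - 10 i \sqrt{5}\right) = \left(13 - 19\right) \left(-2 - 10 i \sqrt{5}\right) = - 6 \left(-2 - 10 i \sqrt{5}\right) = 12 + 60 i \sqrt{5}$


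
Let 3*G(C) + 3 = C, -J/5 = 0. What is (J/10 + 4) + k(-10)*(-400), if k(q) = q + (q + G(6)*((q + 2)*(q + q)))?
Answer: -55996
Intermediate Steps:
J = 0 (J = -5*0 = 0)
G(C) = -1 + C/3
k(q) = 2*q + 2*q*(2 + q) (k(q) = q + (q + (-1 + (1/3)*6)*((q + 2)*(q + q))) = q + (q + (-1 + 2)*((2 + q)*(2*q))) = q + (q + 1*(2*q*(2 + q))) = q + (q + 2*q*(2 + q)) = 2*q + 2*q*(2 + q))
(J/10 + 4) + k(-10)*(-400) = (0/10 + 4) + (2*(-10)*(3 - 10))*(-400) = ((1/10)*0 + 4) + (2*(-10)*(-7))*(-400) = (0 + 4) + 140*(-400) = 4 - 56000 = -55996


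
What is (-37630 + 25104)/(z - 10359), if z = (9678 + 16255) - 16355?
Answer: 12526/781 ≈ 16.038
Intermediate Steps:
z = 9578 (z = 25933 - 16355 = 9578)
(-37630 + 25104)/(z - 10359) = (-37630 + 25104)/(9578 - 10359) = -12526/(-781) = -12526*(-1/781) = 12526/781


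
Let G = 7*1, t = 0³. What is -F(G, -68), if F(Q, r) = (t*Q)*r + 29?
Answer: -29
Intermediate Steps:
t = 0
G = 7
F(Q, r) = 29 (F(Q, r) = (0*Q)*r + 29 = 0*r + 29 = 0 + 29 = 29)
-F(G, -68) = -1*29 = -29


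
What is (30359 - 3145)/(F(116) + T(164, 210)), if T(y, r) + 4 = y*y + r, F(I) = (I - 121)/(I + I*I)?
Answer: 369348408/367828339 ≈ 1.0041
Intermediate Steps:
F(I) = (-121 + I)/(I + I²)
T(y, r) = -4 + r + y² (T(y, r) = -4 + (y*y + r) = -4 + (y² + r) = -4 + (r + y²) = -4 + r + y²)
(30359 - 3145)/(F(116) + T(164, 210)) = (30359 - 3145)/((-121 + 116)/(116*(1 + 116)) + (-4 + 210 + 164²)) = 27214/((1/116)*(-5)/117 + (-4 + 210 + 26896)) = 27214/((1/116)*(1/117)*(-5) + 27102) = 27214/(-5/13572 + 27102) = 27214/(367828339/13572) = 27214*(13572/367828339) = 369348408/367828339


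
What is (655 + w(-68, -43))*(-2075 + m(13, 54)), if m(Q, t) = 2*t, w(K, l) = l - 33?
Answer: -1138893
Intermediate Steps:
w(K, l) = -33 + l
(655 + w(-68, -43))*(-2075 + m(13, 54)) = (655 + (-33 - 43))*(-2075 + 2*54) = (655 - 76)*(-2075 + 108) = 579*(-1967) = -1138893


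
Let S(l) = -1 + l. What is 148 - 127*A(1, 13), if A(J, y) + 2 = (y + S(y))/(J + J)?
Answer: -2371/2 ≈ -1185.5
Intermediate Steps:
A(J, y) = -2 + (-1 + 2*y)/(2*J) (A(J, y) = -2 + (y + (-1 + y))/(J + J) = -2 + (-1 + 2*y)/((2*J)) = -2 + (-1 + 2*y)*(1/(2*J)) = -2 + (-1 + 2*y)/(2*J))
148 - 127*A(1, 13) = 148 - 127*(-1/2 + 13 - 2*1)/1 = 148 - 127*(-1/2 + 13 - 2) = 148 - 127*21/2 = 148 - 2667/2 = -2371/2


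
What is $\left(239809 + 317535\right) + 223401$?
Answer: $780745$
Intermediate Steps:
$\left(239809 + 317535\right) + 223401 = 557344 + 223401 = 780745$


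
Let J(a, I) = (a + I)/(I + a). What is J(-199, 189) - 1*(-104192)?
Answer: 104193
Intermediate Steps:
J(a, I) = 1 (J(a, I) = (I + a)/(I + a) = 1)
J(-199, 189) - 1*(-104192) = 1 - 1*(-104192) = 1 + 104192 = 104193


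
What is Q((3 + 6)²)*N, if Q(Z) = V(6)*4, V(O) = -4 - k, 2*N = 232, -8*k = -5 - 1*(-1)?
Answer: -2088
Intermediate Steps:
k = ½ (k = -(-5 - 1*(-1))/8 = -(-5 + 1)/8 = -⅛*(-4) = ½ ≈ 0.50000)
N = 116 (N = (½)*232 = 116)
V(O) = -9/2 (V(O) = -4 - 1*½ = -4 - ½ = -9/2)
Q(Z) = -18 (Q(Z) = -9/2*4 = -18)
Q((3 + 6)²)*N = -18*116 = -2088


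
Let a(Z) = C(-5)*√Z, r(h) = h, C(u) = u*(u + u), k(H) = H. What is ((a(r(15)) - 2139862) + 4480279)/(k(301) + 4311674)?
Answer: 780139/1437325 + 2*√15/172479 ≈ 0.54282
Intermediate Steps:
C(u) = 2*u² (C(u) = u*(2*u) = 2*u²)
a(Z) = 50*√Z (a(Z) = (2*(-5)²)*√Z = (2*25)*√Z = 50*√Z)
((a(r(15)) - 2139862) + 4480279)/(k(301) + 4311674) = ((50*√15 - 2139862) + 4480279)/(301 + 4311674) = ((-2139862 + 50*√15) + 4480279)/4311975 = (2340417 + 50*√15)*(1/4311975) = 780139/1437325 + 2*√15/172479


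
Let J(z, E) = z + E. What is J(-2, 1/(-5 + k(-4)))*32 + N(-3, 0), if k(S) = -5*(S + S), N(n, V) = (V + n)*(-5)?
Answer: -1683/35 ≈ -48.086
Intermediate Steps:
N(n, V) = -5*V - 5*n
k(S) = -10*S
J(z, E) = E + z
J(-2, 1/(-5 + k(-4)))*32 + N(-3, 0) = (1/(-5 - 10*(-4)) - 2)*32 + (-5*0 - 5*(-3)) = (1/(-5 + 40) - 2)*32 + (0 + 15) = (1/35 - 2)*32 + 15 = -69/35*32 + 15 = -2208/35 + 15 = -1683/35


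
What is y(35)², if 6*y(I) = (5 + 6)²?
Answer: 14641/36 ≈ 406.69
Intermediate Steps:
y(I) = 121/6 (y(I) = (5 + 6)²/6 = (⅙)*11² = (⅙)*121 = 121/6)
y(35)² = (121/6)² = 14641/36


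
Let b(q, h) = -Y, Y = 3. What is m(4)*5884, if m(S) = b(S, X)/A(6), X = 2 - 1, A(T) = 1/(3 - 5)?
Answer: 35304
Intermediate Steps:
A(T) = -½ (A(T) = 1/(-2) = -½)
X = 1
b(q, h) = -3 (b(q, h) = -1*3 = -3)
m(S) = 6 (m(S) = -3/(-½) = -3*(-2) = 6)
m(4)*5884 = 6*5884 = 35304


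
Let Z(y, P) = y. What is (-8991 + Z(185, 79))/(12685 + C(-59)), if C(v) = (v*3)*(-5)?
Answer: -4403/6785 ≈ -0.64893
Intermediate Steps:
C(v) = -15*v (C(v) = (3*v)*(-5) = -15*v)
(-8991 + Z(185, 79))/(12685 + C(-59)) = (-8991 + 185)/(12685 - 15*(-59)) = -8806/(12685 + 885) = -8806/13570 = -8806*1/13570 = -4403/6785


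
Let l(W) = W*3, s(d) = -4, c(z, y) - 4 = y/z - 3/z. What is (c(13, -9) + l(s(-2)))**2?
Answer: 13456/169 ≈ 79.621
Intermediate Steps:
c(z, y) = 4 - 3/z + y/z (c(z, y) = 4 + (y/z - 3/z) = 4 + (-3/z + y/z) = 4 - 3/z + y/z)
l(W) = 3*W
(c(13, -9) + l(s(-2)))**2 = ((-3 - 9 + 4*13)/13 + 3*(-4))**2 = ((-3 - 9 + 52)/13 - 12)**2 = ((1/13)*40 - 12)**2 = (40/13 - 12)**2 = (-116/13)**2 = 13456/169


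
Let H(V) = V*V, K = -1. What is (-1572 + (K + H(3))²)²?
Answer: 2274064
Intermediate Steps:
H(V) = V²
(-1572 + (K + H(3))²)² = (-1572 + (-1 + 3²)²)² = (-1572 + (-1 + 9)²)² = (-1572 + 8²)² = (-1572 + 64)² = (-1508)² = 2274064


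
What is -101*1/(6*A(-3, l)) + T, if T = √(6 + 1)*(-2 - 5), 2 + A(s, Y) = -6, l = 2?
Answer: 101/48 - 7*√7 ≈ -16.416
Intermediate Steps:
A(s, Y) = -8 (A(s, Y) = -2 - 6 = -8)
T = -7*√7 (T = √7*(-7) = -7*√7 ≈ -18.520)
-101*1/(6*A(-3, l)) + T = -101/((-8*6)) - 7*√7 = -101/(-48) - 7*√7 = -101*(-1/48) - 7*√7 = 101/48 - 7*√7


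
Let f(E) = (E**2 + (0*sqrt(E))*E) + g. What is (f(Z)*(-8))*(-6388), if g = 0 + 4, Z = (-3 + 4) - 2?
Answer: 255520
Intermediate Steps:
Z = -1 (Z = 1 - 2 = -1)
g = 4
f(E) = 4 + E**2 (f(E) = (E**2 + (0*sqrt(E))*E) + 4 = (E**2 + 0*E) + 4 = (E**2 + 0) + 4 = E**2 + 4 = 4 + E**2)
(f(Z)*(-8))*(-6388) = ((4 + (-1)**2)*(-8))*(-6388) = ((4 + 1)*(-8))*(-6388) = (5*(-8))*(-6388) = -40*(-6388) = 255520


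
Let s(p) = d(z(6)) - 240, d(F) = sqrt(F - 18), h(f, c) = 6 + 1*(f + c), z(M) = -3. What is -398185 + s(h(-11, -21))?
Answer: -398425 + I*sqrt(21) ≈ -3.9843e+5 + 4.5826*I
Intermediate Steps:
h(f, c) = 6 + c + f (h(f, c) = 6 + 1*(c + f) = 6 + (c + f) = 6 + c + f)
d(F) = sqrt(-18 + F)
s(p) = -240 + I*sqrt(21) (s(p) = sqrt(-18 - 3) - 240 = sqrt(-21) - 240 = I*sqrt(21) - 240 = -240 + I*sqrt(21))
-398185 + s(h(-11, -21)) = -398185 + (-240 + I*sqrt(21)) = -398425 + I*sqrt(21)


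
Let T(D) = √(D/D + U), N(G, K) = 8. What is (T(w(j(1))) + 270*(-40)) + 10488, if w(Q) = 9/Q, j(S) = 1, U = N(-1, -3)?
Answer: -309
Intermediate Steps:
U = 8
T(D) = 3 (T(D) = √(D/D + 8) = √(1 + 8) = √9 = 3)
(T(w(j(1))) + 270*(-40)) + 10488 = (3 + 270*(-40)) + 10488 = (3 - 10800) + 10488 = -10797 + 10488 = -309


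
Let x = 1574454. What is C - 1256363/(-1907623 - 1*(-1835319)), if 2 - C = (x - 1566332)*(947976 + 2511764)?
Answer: -2031742997276149/72304 ≈ -2.8100e+10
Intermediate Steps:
C = -28100008278 (C = 2 - (1574454 - 1566332)*(947976 + 2511764) = 2 - 8122*3459740 = 2 - 1*28100008280 = 2 - 28100008280 = -28100008278)
C - 1256363/(-1907623 - 1*(-1835319)) = -28100008278 - 1256363/(-1907623 - 1*(-1835319)) = -28100008278 - 1256363/(-1907623 + 1835319) = -28100008278 - 1256363/(-72304) = -28100008278 - 1256363*(-1)/72304 = -28100008278 - 1*(-1256363/72304) = -28100008278 + 1256363/72304 = -2031742997276149/72304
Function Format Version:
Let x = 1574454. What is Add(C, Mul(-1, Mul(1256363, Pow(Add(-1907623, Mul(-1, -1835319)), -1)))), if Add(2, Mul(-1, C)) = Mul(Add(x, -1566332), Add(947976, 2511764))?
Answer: Rational(-2031742997276149, 72304) ≈ -2.8100e+10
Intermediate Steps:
C = -28100008278 (C = Add(2, Mul(-1, Mul(Add(1574454, -1566332), Add(947976, 2511764)))) = Add(2, Mul(-1, Mul(8122, 3459740))) = Add(2, Mul(-1, 28100008280)) = Add(2, -28100008280) = -28100008278)
Add(C, Mul(-1, Mul(1256363, Pow(Add(-1907623, Mul(-1, -1835319)), -1)))) = Add(-28100008278, Mul(-1, Mul(1256363, Pow(Add(-1907623, Mul(-1, -1835319)), -1)))) = Add(-28100008278, Mul(-1, Mul(1256363, Pow(Add(-1907623, 1835319), -1)))) = Add(-28100008278, Mul(-1, Mul(1256363, Pow(-72304, -1)))) = Add(-28100008278, Mul(-1, Mul(1256363, Rational(-1, 72304)))) = Add(-28100008278, Mul(-1, Rational(-1256363, 72304))) = Add(-28100008278, Rational(1256363, 72304)) = Rational(-2031742997276149, 72304)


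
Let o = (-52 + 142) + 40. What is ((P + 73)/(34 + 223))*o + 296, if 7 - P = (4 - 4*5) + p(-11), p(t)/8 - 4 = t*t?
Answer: -41448/257 ≈ -161.28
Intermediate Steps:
p(t) = 32 + 8*t² (p(t) = 32 + 8*(t*t) = 32 + 8*t²)
P = -977 (P = 7 - ((4 - 4*5) + (32 + 8*(-11)²)) = 7 - ((4 - 20) + (32 + 8*121)) = 7 - (-16 + (32 + 968)) = 7 - (-16 + 1000) = 7 - 1*984 = 7 - 984 = -977)
o = 130 (o = 90 + 40 = 130)
((P + 73)/(34 + 223))*o + 296 = ((-977 + 73)/(34 + 223))*130 + 296 = -904/257*130 + 296 = -117520/257 + 296 = -41448/257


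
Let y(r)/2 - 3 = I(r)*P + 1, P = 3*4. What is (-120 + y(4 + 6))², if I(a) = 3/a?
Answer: 274576/25 ≈ 10983.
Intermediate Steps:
P = 12
y(r) = 8 + 72/r (y(r) = 6 + 2*((3/r)*12 + 1) = 6 + 2*(36/r + 1) = 6 + 2*(1 + 36/r) = 6 + (2 + 72/r) = 8 + 72/r)
(-120 + y(4 + 6))² = (-120 + (8 + 72/(4 + 6)))² = (-120 + (8 + 72/10))² = (-120 + (8 + 72*(⅒)))² = (-120 + (8 + 36/5))² = (-120 + 76/5)² = (-524/5)² = 274576/25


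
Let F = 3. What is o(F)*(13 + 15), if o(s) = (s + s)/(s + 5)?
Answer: 21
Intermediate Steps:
o(s) = 2*s/(5 + s) (o(s) = (2*s)/(5 + s) = 2*s/(5 + s))
o(F)*(13 + 15) = (2*3/(5 + 3))*(13 + 15) = (2*3/8)*28 = (2*3*(⅛))*28 = (¾)*28 = 21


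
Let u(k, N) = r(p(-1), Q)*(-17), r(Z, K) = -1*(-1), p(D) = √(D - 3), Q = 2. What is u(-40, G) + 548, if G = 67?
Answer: 531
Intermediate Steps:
p(D) = √(-3 + D)
r(Z, K) = 1
u(k, N) = -17 (u(k, N) = 1*(-17) = -17)
u(-40, G) + 548 = -17 + 548 = 531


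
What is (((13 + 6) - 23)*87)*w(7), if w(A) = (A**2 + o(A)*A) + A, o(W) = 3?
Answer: -26796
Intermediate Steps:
w(A) = A**2 + 4*A (w(A) = (A**2 + 3*A) + A = A**2 + 4*A)
(((13 + 6) - 23)*87)*w(7) = (((13 + 6) - 23)*87)*(7*(4 + 7)) = ((19 - 23)*87)*(7*11) = -4*87*77 = -348*77 = -26796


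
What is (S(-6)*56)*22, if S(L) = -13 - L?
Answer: -8624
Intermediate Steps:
(S(-6)*56)*22 = ((-13 - 1*(-6))*56)*22 = ((-13 + 6)*56)*22 = -7*56*22 = -392*22 = -8624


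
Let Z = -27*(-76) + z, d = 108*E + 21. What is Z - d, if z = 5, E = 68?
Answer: -5308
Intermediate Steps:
d = 7365 (d = 108*68 + 21 = 7344 + 21 = 7365)
Z = 2057 (Z = -27*(-76) + 5 = 2052 + 5 = 2057)
Z - d = 2057 - 1*7365 = 2057 - 7365 = -5308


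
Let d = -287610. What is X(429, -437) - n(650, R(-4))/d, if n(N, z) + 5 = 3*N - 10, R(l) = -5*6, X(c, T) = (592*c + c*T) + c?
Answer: 1283200905/19174 ≈ 66924.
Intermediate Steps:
X(c, T) = 593*c + T*c (X(c, T) = (592*c + T*c) + c = 593*c + T*c)
R(l) = -30
n(N, z) = -15 + 3*N (n(N, z) = -5 + (3*N - 10) = -5 + (-10 + 3*N) = -15 + 3*N)
X(429, -437) - n(650, R(-4))/d = 429*(593 - 437) - (-15 + 3*650)/(-287610) = 429*156 - (-15 + 1950)*(-1)/287610 = 66924 - 1935*(-1)/287610 = 66924 - 1*(-129/19174) = 66924 + 129/19174 = 1283200905/19174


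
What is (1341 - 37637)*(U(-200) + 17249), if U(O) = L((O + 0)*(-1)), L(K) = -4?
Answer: -625924520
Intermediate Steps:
U(O) = -4
(1341 - 37637)*(U(-200) + 17249) = (1341 - 37637)*(-4 + 17249) = -36296*17245 = -625924520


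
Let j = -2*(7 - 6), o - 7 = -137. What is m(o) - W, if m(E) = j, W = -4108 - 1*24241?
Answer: 28347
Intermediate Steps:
W = -28349 (W = -4108 - 24241 = -28349)
o = -130 (o = 7 - 137 = -130)
j = -2 (j = -2*1 = -2)
m(E) = -2
m(o) - W = -2 - 1*(-28349) = -2 + 28349 = 28347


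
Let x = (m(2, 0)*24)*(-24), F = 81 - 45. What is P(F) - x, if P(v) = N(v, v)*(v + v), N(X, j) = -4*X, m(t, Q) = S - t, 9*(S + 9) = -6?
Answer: -17088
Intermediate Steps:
S = -29/3 (S = -9 + (⅑)*(-6) = -9 - ⅔ = -29/3 ≈ -9.6667)
F = 36
m(t, Q) = -29/3 - t
x = 6720 (x = ((-29/3 - 1*2)*24)*(-24) = ((-29/3 - 2)*24)*(-24) = -35/3*24*(-24) = -280*(-24) = 6720)
P(v) = -8*v² (P(v) = (-4*v)*(v + v) = (-4*v)*(2*v) = -8*v²)
P(F) - x = -8*36² - 1*6720 = -8*1296 - 6720 = -10368 - 6720 = -17088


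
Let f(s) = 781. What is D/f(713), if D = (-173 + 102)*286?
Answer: -26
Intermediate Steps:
D = -20306 (D = -71*286 = -20306)
D/f(713) = -20306/781 = -20306*1/781 = -26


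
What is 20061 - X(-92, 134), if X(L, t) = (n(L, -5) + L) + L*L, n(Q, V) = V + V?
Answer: 11699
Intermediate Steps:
n(Q, V) = 2*V
X(L, t) = -10 + L + L² (X(L, t) = (2*(-5) + L) + L*L = (-10 + L) + L² = -10 + L + L²)
20061 - X(-92, 134) = 20061 - (-10 - 92 + (-92)²) = 20061 - (-10 - 92 + 8464) = 20061 - 1*8362 = 20061 - 8362 = 11699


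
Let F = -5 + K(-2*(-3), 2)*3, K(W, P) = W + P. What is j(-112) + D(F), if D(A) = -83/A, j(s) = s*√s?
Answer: -83/19 - 448*I*√7 ≈ -4.3684 - 1185.3*I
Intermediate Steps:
j(s) = s^(3/2)
K(W, P) = P + W
F = 19 (F = -5 + (2 - 2*(-3))*3 = -5 + (2 + 6)*3 = -5 + 8*3 = -5 + 24 = 19)
j(-112) + D(F) = (-112)^(3/2) - 83/19 = -448*I*√7 - 83*1/19 = -448*I*√7 - 83/19 = -83/19 - 448*I*√7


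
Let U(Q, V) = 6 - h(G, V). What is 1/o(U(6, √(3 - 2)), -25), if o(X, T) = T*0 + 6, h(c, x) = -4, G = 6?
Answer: ⅙ ≈ 0.16667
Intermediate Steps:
U(Q, V) = 10 (U(Q, V) = 6 - 1*(-4) = 6 + 4 = 10)
o(X, T) = 6 (o(X, T) = 0 + 6 = 6)
1/o(U(6, √(3 - 2)), -25) = 1/6 = ⅙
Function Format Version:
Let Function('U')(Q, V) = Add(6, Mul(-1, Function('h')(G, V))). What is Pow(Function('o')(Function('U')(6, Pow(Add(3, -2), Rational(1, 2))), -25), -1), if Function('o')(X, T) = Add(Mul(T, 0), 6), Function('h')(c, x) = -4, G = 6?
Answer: Rational(1, 6) ≈ 0.16667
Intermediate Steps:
Function('U')(Q, V) = 10 (Function('U')(Q, V) = Add(6, Mul(-1, -4)) = Add(6, 4) = 10)
Function('o')(X, T) = 6 (Function('o')(X, T) = Add(0, 6) = 6)
Pow(Function('o')(Function('U')(6, Pow(Add(3, -2), Rational(1, 2))), -25), -1) = Pow(6, -1) = Rational(1, 6)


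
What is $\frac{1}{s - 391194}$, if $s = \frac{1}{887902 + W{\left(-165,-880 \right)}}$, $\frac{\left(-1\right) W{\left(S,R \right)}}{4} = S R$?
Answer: $- \frac{307102}{120136459787} \approx -2.5563 \cdot 10^{-6}$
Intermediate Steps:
$W{\left(S,R \right)} = - 4 R S$ ($W{\left(S,R \right)} = - 4 S R = - 4 R S$)
$s = \frac{1}{307102}$ ($s = \frac{1}{887902 - \left(-3520\right) \left(-165\right)} = \frac{1}{887902 - 580800} = \frac{1}{307102} \approx 3.2562 \cdot 10^{-6}$)
$\frac{1}{s - 391194} = \frac{1}{\frac{1}{307102} - 391194} = \frac{1}{- \frac{120136459787}{307102}} = - \frac{307102}{120136459787}$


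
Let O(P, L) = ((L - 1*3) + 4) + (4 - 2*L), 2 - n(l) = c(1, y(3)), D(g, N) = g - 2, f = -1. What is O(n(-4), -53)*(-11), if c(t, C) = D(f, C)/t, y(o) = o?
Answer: -638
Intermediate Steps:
D(g, N) = -2 + g
c(t, C) = -3/t (c(t, C) = (-2 - 1)/t = -3/t)
n(l) = 5 (n(l) = 2 - (-3)/1 = 2 - (-3) = 2 - 1*(-3) = 2 + 3 = 5)
O(P, L) = 5 - L (O(P, L) = ((L - 3) + 4) + (4 - 2*L) = ((-3 + L) + 4) + (4 - 2*L) = (1 + L) + (4 - 2*L) = 5 - L)
O(n(-4), -53)*(-11) = (5 - 1*(-53))*(-11) = (5 + 53)*(-11) = 58*(-11) = -638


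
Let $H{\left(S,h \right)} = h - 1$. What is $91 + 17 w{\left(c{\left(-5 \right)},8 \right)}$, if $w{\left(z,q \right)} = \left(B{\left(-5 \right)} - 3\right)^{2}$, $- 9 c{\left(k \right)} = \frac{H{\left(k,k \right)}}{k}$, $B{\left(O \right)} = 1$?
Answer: $159$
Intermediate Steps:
$H{\left(S,h \right)} = -1 + h$
$c{\left(k \right)} = - \frac{-1 + k}{9 k}$ ($c{\left(k \right)} = - \frac{\left(-1 + k\right) \frac{1}{k}}{9} = - \frac{\frac{1}{k} \left(-1 + k\right)}{9} = - \frac{-1 + k}{9 k}$)
$w{\left(z,q \right)} = 4$ ($w{\left(z,q \right)} = \left(1 - 3\right)^{2} = \left(-2\right)^{2} = 4$)
$91 + 17 w{\left(c{\left(-5 \right)},8 \right)} = 91 + 17 \cdot 4 = 91 + 68 = 159$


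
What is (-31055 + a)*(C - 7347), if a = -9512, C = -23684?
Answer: 1258834577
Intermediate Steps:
(-31055 + a)*(C - 7347) = (-31055 - 9512)*(-23684 - 7347) = -40567*(-31031) = 1258834577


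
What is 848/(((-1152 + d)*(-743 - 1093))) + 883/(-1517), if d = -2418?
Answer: -723294343/1242900855 ≈ -0.58194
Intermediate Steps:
848/(((-1152 + d)*(-743 - 1093))) + 883/(-1517) = 848/(((-1152 - 2418)*(-743 - 1093))) + 883/(-1517) = 848/((-3570*(-1836))) + 883*(-1/1517) = 848/6554520 - 883/1517 = 848*(1/6554520) - 883/1517 = 106/819315 - 883/1517 = -723294343/1242900855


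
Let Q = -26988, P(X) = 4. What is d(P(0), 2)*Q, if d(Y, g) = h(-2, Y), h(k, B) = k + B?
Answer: -53976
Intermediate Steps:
h(k, B) = B + k
d(Y, g) = -2 + Y (d(Y, g) = Y - 2 = -2 + Y)
d(P(0), 2)*Q = (-2 + 4)*(-26988) = 2*(-26988) = -53976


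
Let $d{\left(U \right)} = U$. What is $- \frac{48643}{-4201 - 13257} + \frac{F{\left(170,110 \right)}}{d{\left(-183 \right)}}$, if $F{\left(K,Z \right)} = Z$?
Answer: $\frac{997327}{456402} \approx 2.1852$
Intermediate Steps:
$- \frac{48643}{-4201 - 13257} + \frac{F{\left(170,110 \right)}}{d{\left(-183 \right)}} = - \frac{48643}{-4201 - 13257} + \frac{110}{-183} = - \frac{48643}{-4201 - 13257} + 110 \left(- \frac{1}{183}\right) = - \frac{48643}{-17458} - \frac{110}{183} = \left(-48643\right) \left(- \frac{1}{17458}\right) - \frac{110}{183} = \frac{6949}{2494} - \frac{110}{183} = \frac{997327}{456402}$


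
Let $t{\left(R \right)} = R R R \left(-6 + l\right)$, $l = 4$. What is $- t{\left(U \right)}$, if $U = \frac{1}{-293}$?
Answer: $- \frac{2}{25153757} \approx -7.9511 \cdot 10^{-8}$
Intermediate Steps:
$U = - \frac{1}{293} \approx -0.003413$
$t{\left(R \right)} = - 2 R^{3}$ ($t{\left(R \right)} = R R R \left(-6 + 4\right) = R^{2} R \left(-2\right) = R^{3} \left(-2\right) = - 2 R^{3}$)
$- t{\left(U \right)} = - \left(-2\right) \left(- \frac{1}{293}\right)^{3} = - \frac{\left(-2\right) \left(-1\right)}{25153757} = \left(-1\right) \frac{2}{25153757} = - \frac{2}{25153757}$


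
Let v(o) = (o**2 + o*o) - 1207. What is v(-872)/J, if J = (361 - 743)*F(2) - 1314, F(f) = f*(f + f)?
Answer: -1519561/4370 ≈ -347.73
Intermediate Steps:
v(o) = -1207 + 2*o**2 (v(o) = (o**2 + o**2) - 1207 = 2*o**2 - 1207 = -1207 + 2*o**2)
F(f) = 2*f**2 (F(f) = f*(2*f) = 2*f**2)
J = -4370 (J = (361 - 743)*(2*2**2) - 1314 = -764*4 - 1314 = -382*8 - 1314 = -3056 - 1314 = -4370)
v(-872)/J = (-1207 + 2*(-872)**2)/(-4370) = (-1207 + 2*760384)*(-1/4370) = (-1207 + 1520768)*(-1/4370) = 1519561*(-1/4370) = -1519561/4370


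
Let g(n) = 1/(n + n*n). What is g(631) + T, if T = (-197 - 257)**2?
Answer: 82197411873/398792 ≈ 2.0612e+5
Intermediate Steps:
g(n) = 1/(n + n**2)
T = 206116 (T = (-454)**2 = 206116)
g(631) + T = 1/(631*(1 + 631)) + 206116 = (1/631)/632 + 206116 = (1/631)*(1/632) + 206116 = 1/398792 + 206116 = 82197411873/398792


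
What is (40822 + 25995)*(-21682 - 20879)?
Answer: -2843798337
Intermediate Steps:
(40822 + 25995)*(-21682 - 20879) = 66817*(-42561) = -2843798337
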